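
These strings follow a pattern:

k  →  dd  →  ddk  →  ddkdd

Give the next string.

ddkddddk

This is a Fibonacci-style word recurrence s(k) = s(k−1)·s(k−2): e.g. dd·k = ddk.
So term 5 is ddkdd·ddk.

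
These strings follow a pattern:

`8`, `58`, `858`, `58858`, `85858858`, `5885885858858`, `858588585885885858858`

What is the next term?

5885885858858858588585885885858858

From term 3 onward, concatenate the second-to-last term with the last: 8·58 = 858, 58·858 = 58858, …
Continuing: 5885885858858 · 858588585885885858858 gives term 8.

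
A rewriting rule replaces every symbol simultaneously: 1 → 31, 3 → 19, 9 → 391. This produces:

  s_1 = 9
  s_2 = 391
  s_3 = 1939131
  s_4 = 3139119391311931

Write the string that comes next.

193119391313139119391311931313911931

Replace each of the 16 characters of 3139119391311931 in place — 19 31 19 391 31 31 391 19 391 31 19 31 31 391 19 31 — and concatenate.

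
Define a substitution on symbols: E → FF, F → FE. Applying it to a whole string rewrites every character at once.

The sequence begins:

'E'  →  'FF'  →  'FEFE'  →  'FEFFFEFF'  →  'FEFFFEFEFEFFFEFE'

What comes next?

Replace each of the 16 characters of FEFFFEFEFEFFFEFE in place — FE FF FE FE FE FF FE FF FE FF FE FE FE FF FE FF — and concatenate.

FEFFFEFEFEFFFEFFFEFFFEFEFEFFFEFF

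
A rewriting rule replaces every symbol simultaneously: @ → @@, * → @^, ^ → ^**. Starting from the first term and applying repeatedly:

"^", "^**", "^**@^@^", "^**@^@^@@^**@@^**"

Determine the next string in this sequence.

φ(^**@^@^@@^**@@^**) expands symbol-by-symbol to ^** @^ @^ @@ ^** @@ ^** @@ @@ ^** @^ @^ @@ @@ ^** @^ @^; joining the 17 pieces gives the next term.

^**@^@^@@^**@@^**@@@@^**@^@^@@@@^**@^@^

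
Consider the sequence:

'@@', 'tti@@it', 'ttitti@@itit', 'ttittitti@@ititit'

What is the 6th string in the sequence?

ttittittittitti@@ititititit

Every step adds tti to the front and it to the end of the previous string.
From ttittitti@@ititit, 2 further steps: ttittitti@@ititit → ttittittitti@@itititit → (answer).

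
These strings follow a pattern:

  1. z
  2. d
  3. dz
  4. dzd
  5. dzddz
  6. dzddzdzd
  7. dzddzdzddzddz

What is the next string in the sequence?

dzddzdzddzddzdzddzdzd

Each term (from the third on) is the previous term followed by the one before it: term 3 = d·z = dz.
So term 8 is dzddzdzddzddz·dzddzdzd.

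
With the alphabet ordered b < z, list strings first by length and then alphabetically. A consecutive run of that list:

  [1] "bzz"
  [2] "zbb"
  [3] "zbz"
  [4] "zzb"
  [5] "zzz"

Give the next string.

After zzz the length-3 strings are exhausted; the first length-4 string is 4 copies of b.

bbbb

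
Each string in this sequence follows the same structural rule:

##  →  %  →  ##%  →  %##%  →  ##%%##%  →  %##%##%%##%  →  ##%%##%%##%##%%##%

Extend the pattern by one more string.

%##%##%%##%##%%##%%##%##%%##%

From term 3 onward, concatenate the second-to-last term with the last: ##·% = ##%, %·##% = %##%, …
Continuing: %##%##%%##% · ##%%##%%##%##%%##% gives term 8.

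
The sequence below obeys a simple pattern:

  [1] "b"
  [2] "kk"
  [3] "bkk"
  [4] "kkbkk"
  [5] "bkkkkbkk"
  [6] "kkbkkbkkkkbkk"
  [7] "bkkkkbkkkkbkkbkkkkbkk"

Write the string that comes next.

This is a Fibonacci-style word recurrence s(k) = s(k−2)·s(k−1): e.g. b·kk = bkk.
The next term joins kkbkkbkkkkbkk and bkkkkbkkkkbkkbkkkkbkk.

kkbkkbkkkkbkkbkkkkbkkkkbkkbkkkkbkk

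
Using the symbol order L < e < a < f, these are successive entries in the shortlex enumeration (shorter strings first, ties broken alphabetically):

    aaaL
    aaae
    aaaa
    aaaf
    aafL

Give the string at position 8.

aaff

Continuing the enumeration 3 steps past aafL: aafL → aafe → aafa → (answer).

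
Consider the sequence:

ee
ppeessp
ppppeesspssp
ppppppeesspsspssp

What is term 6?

s(k+1) = pp·s(k)·ssp, so each term gains pp as a prefix and ssp as a suffix.
From ppppppeesspsspssp, 2 further steps: ppppppeesspsspssp → ppppppppeesspsspsspssp → (answer).

ppppppppppeesspsspsspsspssp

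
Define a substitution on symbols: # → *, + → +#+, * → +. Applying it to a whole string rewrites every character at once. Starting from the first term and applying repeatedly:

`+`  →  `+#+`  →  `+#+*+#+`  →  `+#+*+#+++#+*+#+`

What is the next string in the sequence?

+#+*+#+++#+*+#++#++#+*+#+++#+*+#+

φ(+#+*+#+++#+*+#+) expands symbol-by-symbol to +#+ * +#+ + +#+ * +#+ +#+ +#+ * +#+ + +#+ * +#+; joining the 15 pieces gives the next term.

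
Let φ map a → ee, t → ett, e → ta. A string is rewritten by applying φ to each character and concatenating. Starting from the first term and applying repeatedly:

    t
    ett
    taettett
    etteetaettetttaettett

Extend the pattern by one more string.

taettetttataetteetaettetttaettettetteetaettetttaettett

Applying the rule to each of the 21 symbols of etteetaettetttaettett gives the pieces ta ett ett ta ta ett ee ta ett ett ta ett ett ett ee ta ett ett ta ett ett, which concatenate to the answer.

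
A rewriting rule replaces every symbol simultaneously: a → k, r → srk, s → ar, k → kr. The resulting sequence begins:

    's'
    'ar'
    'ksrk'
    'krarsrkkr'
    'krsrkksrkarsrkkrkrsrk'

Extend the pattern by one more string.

Applying the rule to each of the 21 symbols of krsrkksrkarsrkkrkrsrk gives the pieces kr srk ar srk kr kr ar srk kr k srk ar srk kr kr srk kr srk ar srk kr, which concatenate to the answer.

krsrkarsrkkrkrarsrkkrksrkarsrkkrkrsrkkrsrkarsrkkr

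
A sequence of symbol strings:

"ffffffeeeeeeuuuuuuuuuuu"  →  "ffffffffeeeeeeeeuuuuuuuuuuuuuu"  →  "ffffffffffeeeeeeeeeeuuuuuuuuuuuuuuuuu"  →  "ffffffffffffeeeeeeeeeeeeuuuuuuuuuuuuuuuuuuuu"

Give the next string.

ffffffffffffffeeeeeeeeeeeeeeuuuuuuuuuuuuuuuuuuuuuuu

Each string has the form f^{2n} e^{2n} u^{3n+2}, where the shown terms are n = 3, 4, 5, 6.
For the next term, n = 7, so the run lengths are 14, 14, 23.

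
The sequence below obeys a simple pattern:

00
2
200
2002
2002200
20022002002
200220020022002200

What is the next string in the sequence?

Each term (from the third on) is the previous term followed by the one before it: term 3 = 2·00 = 200.
The next term joins 200220020022002200 and 20022002002.

20022002002200220020022002002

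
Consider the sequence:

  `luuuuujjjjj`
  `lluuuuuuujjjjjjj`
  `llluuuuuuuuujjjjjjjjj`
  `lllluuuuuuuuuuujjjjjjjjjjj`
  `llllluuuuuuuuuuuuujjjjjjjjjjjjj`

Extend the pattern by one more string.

lllllluuuuuuuuuuuuuuujjjjjjjjjjjjjjj

The n-th term is n l's then 2n+3 u's then 2n+3 j's (n = 1, 2, …).
At n = 6 the blocks have lengths 6, 15, 15.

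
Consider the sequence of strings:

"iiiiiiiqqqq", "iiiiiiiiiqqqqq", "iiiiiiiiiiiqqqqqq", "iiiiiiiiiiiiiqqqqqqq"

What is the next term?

Reading off run lengths: i runs 7, 9, 11, 13; q runs 4, 5, 6, 7 — each is linear in n, where the shown terms are n = 3, 4, 5, 6.
Setting n = 7 gives 15, 8 characters in each block.

iiiiiiiiiiiiiiiqqqqqqqq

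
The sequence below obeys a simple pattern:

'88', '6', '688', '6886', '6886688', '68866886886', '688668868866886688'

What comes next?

Each term (from the third on) is the previous term followed by the one before it: term 3 = 6·88 = 688.
Continuing: 688668868866886688 · 68866886886 gives term 8.

68866886886688668868866886886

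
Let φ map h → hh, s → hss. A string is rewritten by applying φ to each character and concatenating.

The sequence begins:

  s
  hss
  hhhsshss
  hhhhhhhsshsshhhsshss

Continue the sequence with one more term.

hhhhhhhhhhhhhhhsshsshhhsshsshhhhhhhsshsshhhsshss

Replace each of the 20 characters of hhhhhhhsshsshhhsshss in place — hh hh hh hh hh hh hh hss hss hh hss hss hh hh hh hss hss hh hss hss — and concatenate.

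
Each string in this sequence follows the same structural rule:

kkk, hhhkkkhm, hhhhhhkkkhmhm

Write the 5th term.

Every step adds hhh to the front and hm to the end of the previous string.
From hhhhhhkkkhmhm, 2 further steps: hhhhhhkkkhmhm → hhhhhhhhhkkkhmhmhm → (answer).

hhhhhhhhhhhhkkkhmhmhmhm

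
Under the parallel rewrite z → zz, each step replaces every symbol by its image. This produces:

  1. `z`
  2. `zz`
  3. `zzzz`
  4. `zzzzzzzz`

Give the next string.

zzzzzzzzzzzzzzzz

Apply φ to zzzzzzzz symbol by symbol: z→zz, z→zz, z→zz, z→zz, z→zz, z→zz, z→zz, z→zz; joined: zz zz zz zz zz zz zz zz.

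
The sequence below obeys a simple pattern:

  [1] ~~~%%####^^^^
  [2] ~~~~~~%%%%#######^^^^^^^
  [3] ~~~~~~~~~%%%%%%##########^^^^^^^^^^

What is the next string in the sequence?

~~~~~~~~~~~~%%%%%%%%#############^^^^^^^^^^^^^

Reading off run lengths: ~ runs 3, 6, 9; % runs 2, 4, 6; # runs 4, 7, 10; ^ runs 4, 7, 10 — each is linear in n (n = 1, 2, …).
At n = 4 the blocks have lengths 12, 8, 13, 13.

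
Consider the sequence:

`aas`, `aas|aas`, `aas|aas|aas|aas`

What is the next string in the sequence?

s(k+1) = s(k)·|·s(k) — each term doubles the last with '|' between the halves.
So the next term is two copies of aas|aas|aas|aas with '|' between the halves.

aas|aas|aas|aas|aas|aas|aas|aas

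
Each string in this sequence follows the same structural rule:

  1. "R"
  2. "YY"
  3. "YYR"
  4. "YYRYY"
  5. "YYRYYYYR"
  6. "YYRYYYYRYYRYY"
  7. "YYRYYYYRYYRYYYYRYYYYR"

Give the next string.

YYRYYYYRYYRYYYYRYYYYRYYRYYYYRYYRYY

From term 3 onward, concatenate the last term with the second-to-last: YY·R = YYR, YYR·YY = YYRYY, …
So term 8 is YYRYYYYRYYRYYYYRYYYYR·YYRYYYYRYYRYY.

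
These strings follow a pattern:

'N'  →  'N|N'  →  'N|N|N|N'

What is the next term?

Every step duplicates the string with '|' between the halves.
Doubling N|N|N|N with '|' between the halves:

N|N|N|N|N|N|N|N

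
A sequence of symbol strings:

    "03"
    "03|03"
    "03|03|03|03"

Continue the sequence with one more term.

Each string is two copies of the previous one joined by '|'.
So the next term is two copies of 03|03|03|03 with '|' between the halves.

03|03|03|03|03|03|03|03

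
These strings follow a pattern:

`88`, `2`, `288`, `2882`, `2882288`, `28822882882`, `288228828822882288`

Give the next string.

Each term (from the third on) is the previous term followed by the one before it: term 3 = 2·88 = 288.
So term 8 is 288228828822882288·28822882882.

28822882882288228828822882882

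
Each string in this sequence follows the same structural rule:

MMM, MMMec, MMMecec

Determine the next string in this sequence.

Each term is the previous one with ec appended.
One more step from MMMecec gives the answer.

MMMececec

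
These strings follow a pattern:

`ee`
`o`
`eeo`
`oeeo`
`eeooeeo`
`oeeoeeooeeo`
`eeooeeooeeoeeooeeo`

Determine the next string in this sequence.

Each term (from the third on) is the two preceding terms concatenated in order: term 3 = ee·o = eeo.
The next term joins oeeoeeooeeo and eeooeeooeeoeeooeeo.

oeeoeeooeeoeeooeeooeeoeeooeeo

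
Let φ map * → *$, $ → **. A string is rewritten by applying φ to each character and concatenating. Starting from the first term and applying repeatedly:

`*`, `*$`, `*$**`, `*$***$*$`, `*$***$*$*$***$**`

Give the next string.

Replace each of the 16 characters of *$***$*$*$***$** in place — *$ ** *$ *$ *$ ** *$ ** *$ ** *$ *$ *$ ** *$ *$ — and concatenate.

*$***$*$*$***$***$***$*$*$***$*$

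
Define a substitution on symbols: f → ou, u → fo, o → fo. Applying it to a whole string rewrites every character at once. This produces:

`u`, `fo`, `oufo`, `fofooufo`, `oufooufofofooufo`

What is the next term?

Rewriting the 16 symbols of oufooufofofooufo one by one yields fo fo ou fo fo fo ou fo ou fo ou fo fo fo ou fo; concatenated:

fofooufofofooufooufooufofofooufo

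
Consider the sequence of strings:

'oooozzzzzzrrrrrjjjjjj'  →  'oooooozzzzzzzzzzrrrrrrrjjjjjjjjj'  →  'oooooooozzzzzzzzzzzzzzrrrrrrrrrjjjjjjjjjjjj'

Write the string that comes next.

Reading off run lengths: o runs 4, 6, 8; z runs 6, 10, 14; r runs 5, 7, 9; j runs 6, 9, 12 — each is linear in n, where the shown terms are n = 2, 3, 4.
For the next term, n = 5, so the run lengths are 10, 18, 11, 15.

oooooooooozzzzzzzzzzzzzzzzzzrrrrrrrrrrrjjjjjjjjjjjjjjj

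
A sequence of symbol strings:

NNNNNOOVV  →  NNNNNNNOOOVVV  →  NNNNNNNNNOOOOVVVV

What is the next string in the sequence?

NNNNNNNNNNNOOOOOVVVVV

The n-th term is 2n+1 N's then n O's then n V's, where the shown terms are n = 2, 3, 4.
At n = 5 the blocks have lengths 11, 5, 5.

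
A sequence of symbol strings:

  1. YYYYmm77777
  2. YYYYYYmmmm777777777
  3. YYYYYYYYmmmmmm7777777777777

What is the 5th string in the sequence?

YYYYYYYYYYYYmmmmmmmmmm777777777777777777777

Each string has the form Y^{2n+2} m^{2n} 7^{4n+1} (n = 1, 2, …).
For term 5, n = 5, so the run lengths are 12, 10, 21.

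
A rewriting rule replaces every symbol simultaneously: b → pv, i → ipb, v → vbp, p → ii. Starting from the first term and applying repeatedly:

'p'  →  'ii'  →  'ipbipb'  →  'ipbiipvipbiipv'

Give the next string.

ipbiipvipbipbiivbpipbiipvipbipbiivbp

Applying the rule to each of the 14 symbols of ipbiipvipbiipv gives the pieces ipb ii pv ipb ipb ii vbp ipb ii pv ipb ipb ii vbp, which concatenate to the answer.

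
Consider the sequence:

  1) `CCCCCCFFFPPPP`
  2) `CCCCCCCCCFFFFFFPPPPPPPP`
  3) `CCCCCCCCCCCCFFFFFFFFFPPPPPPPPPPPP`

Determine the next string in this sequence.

The n-th term is 3n+3 C's then 3n F's then 4n P's (n = 1, 2, …).
At n = 4 the blocks have lengths 15, 12, 16.

CCCCCCCCCCCCCCCFFFFFFFFFFFFPPPPPPPPPPPPPPPP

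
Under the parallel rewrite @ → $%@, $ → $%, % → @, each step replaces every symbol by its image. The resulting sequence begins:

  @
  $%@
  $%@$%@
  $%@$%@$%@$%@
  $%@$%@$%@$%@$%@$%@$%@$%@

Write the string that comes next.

φ($%@$%@$%@$%@$%@$%@$%@$%@) expands symbol-by-symbol to $% @ $%@ $% @ $%@ $% @ $%@ $% @ $%@ $% @ $%@ $% @ $%@ $% @ $%@ $% @ $%@; joining the 24 pieces gives the next term.

$%@$%@$%@$%@$%@$%@$%@$%@$%@$%@$%@$%@$%@$%@$%@$%@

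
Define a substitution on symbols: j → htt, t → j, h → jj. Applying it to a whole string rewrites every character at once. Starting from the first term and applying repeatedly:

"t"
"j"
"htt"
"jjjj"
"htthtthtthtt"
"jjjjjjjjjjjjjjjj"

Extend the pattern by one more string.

htthtthtthtthtthtthtthtthtthtthtthtthtthtthtthtt

Replace each of the 16 characters of jjjjjjjjjjjjjjjj in place — htt htt htt htt htt htt htt htt htt htt htt htt htt htt htt htt — and concatenate.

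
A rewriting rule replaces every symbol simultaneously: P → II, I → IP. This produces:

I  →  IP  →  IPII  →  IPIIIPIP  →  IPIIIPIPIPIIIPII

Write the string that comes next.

φ(IPIIIPIPIPIIIPII) expands symbol-by-symbol to IP II IP IP IP II IP II IP II IP IP IP II IP IP; joining the 16 pieces gives the next term.

IPIIIPIPIPIIIPIIIPIIIPIPIPIIIPIP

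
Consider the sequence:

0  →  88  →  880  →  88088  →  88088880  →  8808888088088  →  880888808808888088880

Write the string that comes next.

This is a Fibonacci-style word recurrence s(k) = s(k−1)·s(k−2): e.g. 88·0 = 880.
Continuing: 880888808808888088880 · 8808888088088 gives term 8.

8808888088088880888808808888088088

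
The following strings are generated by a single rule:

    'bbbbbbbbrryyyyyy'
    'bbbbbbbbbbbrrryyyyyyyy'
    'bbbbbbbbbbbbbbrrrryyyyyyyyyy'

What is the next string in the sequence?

Term n consists of 3n+2 b's, followed by n r's, followed by 2n+2 y's, where the shown terms are n = 2, 3, 4.
At n = 5 the blocks have lengths 17, 5, 12.

bbbbbbbbbbbbbbbbbrrrrryyyyyyyyyyyy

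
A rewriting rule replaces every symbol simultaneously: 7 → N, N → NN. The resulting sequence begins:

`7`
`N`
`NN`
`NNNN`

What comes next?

NNNNNNNN

Expanding NNNN: N→NN, N→NN, N→NN, N→NN. Concatenated: NN NN NN NN.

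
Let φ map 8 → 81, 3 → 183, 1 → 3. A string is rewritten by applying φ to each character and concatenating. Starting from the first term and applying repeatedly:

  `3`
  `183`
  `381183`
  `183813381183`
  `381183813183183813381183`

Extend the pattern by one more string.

Rewriting the 24 symbols of 381183813183183813381183 one by one yields 183 81 3 3 81 183 81 3 183 3 81 183 3 81 183 81 3 183 183 81 3 3 81 183; concatenated:

183813381183813183381183381183813183183813381183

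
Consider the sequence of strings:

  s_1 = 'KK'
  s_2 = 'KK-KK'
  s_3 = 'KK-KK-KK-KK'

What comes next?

Each string is two copies of the previous one joined by '-'.
Doubling KK-KK-KK-KK with '-' between the halves:

KK-KK-KK-KK-KK-KK-KK-KK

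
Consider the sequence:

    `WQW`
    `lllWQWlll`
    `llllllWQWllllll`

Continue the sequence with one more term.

Each term wraps the previous one in lll on the left and lll on the right.
Applying this once more to llllllWQWllllll:

lllllllllWQWlllllllll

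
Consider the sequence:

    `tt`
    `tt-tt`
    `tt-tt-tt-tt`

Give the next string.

tt-tt-tt-tt-tt-tt-tt-tt

Every step duplicates the string with '-' between the halves.
So the next term is two copies of tt-tt-tt-tt with '-' between the halves.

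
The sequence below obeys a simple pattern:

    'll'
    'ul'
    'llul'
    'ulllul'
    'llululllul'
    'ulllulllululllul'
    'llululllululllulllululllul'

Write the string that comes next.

ulllulllululllulllululllululllulllululllul

This is a Fibonacci-style word recurrence s(k) = s(k−2)·s(k−1): e.g. ll·ul = llul.
The next term joins ulllulllululllul and llululllululllulllululllul.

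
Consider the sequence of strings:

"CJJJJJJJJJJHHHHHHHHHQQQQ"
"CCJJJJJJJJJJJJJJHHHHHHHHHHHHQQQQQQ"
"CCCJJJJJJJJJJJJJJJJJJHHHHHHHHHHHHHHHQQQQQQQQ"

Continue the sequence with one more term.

Each string has the form C^{n-2} J^{4n-2} H^{3n} Q^{2n-2}, where the shown terms are n = 3, 4, 5.
At n = 6 the blocks have lengths 4, 22, 18, 10.

CCCCJJJJJJJJJJJJJJJJJJJJJJHHHHHHHHHHHHHHHHHHQQQQQQQQQQ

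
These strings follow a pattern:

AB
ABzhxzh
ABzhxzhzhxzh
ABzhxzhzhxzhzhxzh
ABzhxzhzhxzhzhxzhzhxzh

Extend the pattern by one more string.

Every step adds zhxzh to the end: s(k+1) = s(k)·zhxzh.
Applying this once more to ABzhxzhzhxzhzhxzhzhxzh:

ABzhxzhzhxzhzhxzhzhxzhzhxzh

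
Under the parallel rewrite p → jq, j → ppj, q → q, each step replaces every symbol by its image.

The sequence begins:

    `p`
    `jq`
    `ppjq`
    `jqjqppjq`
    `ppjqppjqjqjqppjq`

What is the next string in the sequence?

Replace each of the 16 characters of ppjqppjqjqjqppjq in place — jq jq ppj q jq jq ppj q ppj q ppj q jq jq ppj q — and concatenate.

jqjqppjqjqjqppjqppjqppjqjqjqppjq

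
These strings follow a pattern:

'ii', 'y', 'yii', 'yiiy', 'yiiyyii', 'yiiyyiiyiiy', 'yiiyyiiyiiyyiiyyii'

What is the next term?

This is a Fibonacci-style word recurrence s(k) = s(k−1)·s(k−2): e.g. y·ii = yii.
Continuing: yiiyyiiyiiyyiiyyii · yiiyyiiyiiy gives term 8.

yiiyyiiyiiyyiiyyiiyiiyyiiyiiy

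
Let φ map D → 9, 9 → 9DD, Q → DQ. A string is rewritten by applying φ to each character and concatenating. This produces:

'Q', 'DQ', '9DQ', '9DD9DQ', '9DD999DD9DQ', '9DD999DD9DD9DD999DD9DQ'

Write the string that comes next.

Applying the rule to each of the 22 symbols of 9DD999DD9DD9DD999DD9DQ gives the pieces 9DD 9 9 9DD 9DD 9DD 9 9 9DD 9 9 9DD 9 9 9DD 9DD 9DD 9 9 9DD 9 DQ, which concatenate to the answer.

9DD999DD9DD9DD999DD999DD999DD9DD9DD999DD9DQ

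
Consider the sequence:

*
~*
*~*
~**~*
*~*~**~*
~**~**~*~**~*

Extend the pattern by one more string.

This is a Fibonacci-style word recurrence s(k) = s(k−2)·s(k−1): e.g. *·~* = *~*.
So term 7 is *~*~**~*·~**~**~*~**~*.

*~*~**~*~**~**~*~**~*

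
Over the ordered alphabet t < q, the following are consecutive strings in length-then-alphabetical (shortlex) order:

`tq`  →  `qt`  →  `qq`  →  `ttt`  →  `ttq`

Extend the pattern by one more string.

tqt

Treat ttq as a base-2 numeral over the given alphabet and add one, carrying through any trailing q's.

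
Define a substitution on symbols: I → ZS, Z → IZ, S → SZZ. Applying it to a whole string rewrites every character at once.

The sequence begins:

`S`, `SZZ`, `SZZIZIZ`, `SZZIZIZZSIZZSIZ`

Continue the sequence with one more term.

Rewriting the 15 symbols of SZZIZIZZSIZZSIZ one by one yields SZZ IZ IZ ZS IZ ZS IZ IZ SZZ ZS IZ IZ SZZ ZS IZ; concatenated:

SZZIZIZZSIZZSIZIZSZZZSIZIZSZZZSIZ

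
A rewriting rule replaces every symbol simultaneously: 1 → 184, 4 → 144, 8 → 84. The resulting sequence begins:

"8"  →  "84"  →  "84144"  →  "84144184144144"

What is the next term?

8414418414414418484144184144144184144144

Applying the rule to each of the 14 symbols of 84144184144144 gives the pieces 84 144 184 144 144 184 84 144 184 144 144 184 144 144, which concatenate to the answer.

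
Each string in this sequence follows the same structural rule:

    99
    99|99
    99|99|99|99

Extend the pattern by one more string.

Each string is two copies of the previous one joined by '|'.
Doubling 99|99|99|99 with '|' between the halves:

99|99|99|99|99|99|99|99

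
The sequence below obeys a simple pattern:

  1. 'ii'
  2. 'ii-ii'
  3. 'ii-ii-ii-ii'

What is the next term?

Each string is two copies of the previous one joined by '-'.
Doubling ii-ii-ii-ii with '-' between the halves:

ii-ii-ii-ii-ii-ii-ii-ii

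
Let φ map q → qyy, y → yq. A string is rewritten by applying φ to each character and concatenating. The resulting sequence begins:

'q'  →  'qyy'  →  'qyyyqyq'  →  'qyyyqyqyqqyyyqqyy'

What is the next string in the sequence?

φ(qyyyqyqyqqyyyqqyy) expands symbol-by-symbol to qyy yq yq yq qyy yq qyy yq qyy qyy yq yq yq qyy qyy yq yq; joining the 17 pieces gives the next term.

qyyyqyqyqqyyyqqyyyqqyyqyyyqyqyqqyyqyyyqyq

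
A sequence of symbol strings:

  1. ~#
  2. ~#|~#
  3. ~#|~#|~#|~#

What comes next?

Each string is two copies of the previous one joined by '|'.
So the next term is two copies of ~#|~#|~#|~# with '|' between the halves.

~#|~#|~#|~#|~#|~#|~#|~#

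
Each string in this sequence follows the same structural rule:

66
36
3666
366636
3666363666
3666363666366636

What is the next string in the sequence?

36663636663666363666363666

This is a Fibonacci-style word recurrence s(k) = s(k−1)·s(k−2): e.g. 36·66 = 3666.
So term 7 is 3666363666366636·3666363666.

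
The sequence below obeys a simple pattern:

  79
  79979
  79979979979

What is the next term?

Each string is two copies of the previous one joined by '9'.
Doubling 79979979979 with '9' between the halves:

79979979979979979979979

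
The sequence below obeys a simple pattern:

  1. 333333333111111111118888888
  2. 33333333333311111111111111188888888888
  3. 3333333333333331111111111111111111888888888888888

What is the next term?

Reading off run lengths: 3 runs 9, 12, 15; 1 runs 11, 15, 19; 8 runs 7, 11, 15 — each is linear in n, where the shown terms are n = 2, 3, 4.
At n = 5 the blocks have lengths 18, 23, 19.

333333333333333333111111111111111111111118888888888888888888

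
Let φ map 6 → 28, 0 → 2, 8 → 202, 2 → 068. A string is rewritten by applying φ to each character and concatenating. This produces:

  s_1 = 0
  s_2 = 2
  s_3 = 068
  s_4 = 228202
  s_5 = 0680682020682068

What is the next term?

φ(0680682020682068) expands symbol-by-symbol to 2 28 202 2 28 202 068 2 068 2 28 202 068 2 28 202; joining the 16 pieces gives the next term.

2282022282020682068228202068228202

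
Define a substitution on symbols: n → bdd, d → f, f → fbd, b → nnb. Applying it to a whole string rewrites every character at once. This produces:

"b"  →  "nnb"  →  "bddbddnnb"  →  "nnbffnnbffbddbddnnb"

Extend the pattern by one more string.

bddbddnnbfbdfbdbddbddnnbfbdfbdnnbffnnbffbddbddnnb

Replace each of the 19 characters of nnbffnnbffbddbddnnb in place — bdd bdd nnb fbd fbd bdd bdd nnb fbd fbd nnb f f nnb f f bdd bdd nnb — and concatenate.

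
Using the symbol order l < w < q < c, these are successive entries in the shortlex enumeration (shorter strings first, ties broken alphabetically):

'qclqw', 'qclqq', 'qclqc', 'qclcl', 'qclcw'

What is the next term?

qclcq

Treat qclcw as a base-4 numeral over the given alphabet and add one, carrying through any trailing c's.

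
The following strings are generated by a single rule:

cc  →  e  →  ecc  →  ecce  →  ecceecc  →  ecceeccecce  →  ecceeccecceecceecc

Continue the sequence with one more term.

ecceeccecceecceeccecceeccecce

Each term (from the third on) is the previous term followed by the one before it: term 3 = e·cc = ecc.
Continuing: ecceeccecceecceecc · ecceeccecce gives term 8.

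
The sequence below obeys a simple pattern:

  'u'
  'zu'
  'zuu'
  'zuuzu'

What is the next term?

This is a Fibonacci-style word recurrence s(k) = s(k−1)·s(k−2): e.g. zu·u = zuu.
Continuing: zuuzu · zuu gives term 5.

zuuzuzuu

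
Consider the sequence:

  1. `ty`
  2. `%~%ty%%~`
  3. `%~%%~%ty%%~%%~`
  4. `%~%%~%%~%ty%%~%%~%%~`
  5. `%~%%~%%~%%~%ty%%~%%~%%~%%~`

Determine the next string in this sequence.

Every step adds %~% to the front and %%~ to the end of the previous string.
Applying this once more to %~%%~%%~%%~%ty%%~%%~%%~%%~:

%~%%~%%~%%~%%~%ty%%~%%~%%~%%~%%~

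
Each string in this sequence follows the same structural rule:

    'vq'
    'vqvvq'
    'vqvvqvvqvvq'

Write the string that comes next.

Every step duplicates the string with 'v' between the halves.
Doubling vqvvqvvqvvq with 'v' between the halves:

vqvvqvvqvvqvvqvvqvvqvvq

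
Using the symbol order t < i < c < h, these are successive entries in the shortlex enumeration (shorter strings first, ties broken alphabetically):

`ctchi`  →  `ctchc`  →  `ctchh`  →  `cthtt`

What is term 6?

cthtc

Stepping forward 2 times from cthtt: cthtt → cthti, then the target.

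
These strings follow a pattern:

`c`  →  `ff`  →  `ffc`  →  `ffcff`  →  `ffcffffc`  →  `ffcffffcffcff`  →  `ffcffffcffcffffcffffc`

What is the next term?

This is a Fibonacci-style word recurrence s(k) = s(k−1)·s(k−2): e.g. ff·c = ffc.
So term 8 is ffcffffcffcffffcffffc·ffcffffcffcff.

ffcffffcffcffffcffffcffcffffcffcff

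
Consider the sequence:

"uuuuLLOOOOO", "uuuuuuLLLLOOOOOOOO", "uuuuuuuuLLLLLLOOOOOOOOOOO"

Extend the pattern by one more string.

Reading off run lengths: u runs 4, 6, 8; L runs 2, 4, 6; O runs 5, 8, 11 — each is linear in n (n = 1, 2, …).
At n = 4 the blocks have lengths 10, 8, 14.

uuuuuuuuuuLLLLLLLLOOOOOOOOOOOOOO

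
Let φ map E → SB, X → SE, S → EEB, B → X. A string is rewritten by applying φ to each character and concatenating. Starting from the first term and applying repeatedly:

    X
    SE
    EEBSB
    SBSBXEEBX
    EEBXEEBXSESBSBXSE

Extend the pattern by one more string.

SBSBXSESBSBXSEEEBSBEEBXEEBXSEEEBSB

Replace each of the 17 characters of EEBXEEBXSESBSBXSE in place — SB SB X SE SB SB X SE EEB SB EEB X EEB X SE EEB SB — and concatenate.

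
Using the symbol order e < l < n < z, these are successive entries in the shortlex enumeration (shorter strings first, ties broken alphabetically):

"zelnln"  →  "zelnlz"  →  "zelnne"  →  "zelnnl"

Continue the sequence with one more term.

zelnnn

Find the rightmost character of zelnnl below z, bump it to the next letter, and reset everything to its right to e.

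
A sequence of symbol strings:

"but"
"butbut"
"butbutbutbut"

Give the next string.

Every step duplicates the string.
One more doubling of butbutbutbut gives the answer.

butbutbutbutbutbutbutbut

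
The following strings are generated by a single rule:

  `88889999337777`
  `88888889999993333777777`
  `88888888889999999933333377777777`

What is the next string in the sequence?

The n-th term is 3n-2 8's then 2n 9's then 2n-2 3's then 2n 7's, where the shown terms are n = 2, 3, 4.
For the next term, n = 5, so the run lengths are 13, 10, 8, 10.

88888888888889999999999333333337777777777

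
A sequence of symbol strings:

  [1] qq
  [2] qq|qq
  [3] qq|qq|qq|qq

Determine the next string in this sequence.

qq|qq|qq|qq|qq|qq|qq|qq

Every step duplicates the string with '|' between the halves.
One more doubling of qq|qq|qq|qq gives the answer.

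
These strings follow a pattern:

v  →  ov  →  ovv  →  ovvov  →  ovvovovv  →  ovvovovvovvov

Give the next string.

ovvovovvovvovovvovovv

Each term (from the third on) is the previous term followed by the one before it: term 3 = ov·v = ovv.
Continuing: ovvovovvovvov · ovvovovv gives term 7.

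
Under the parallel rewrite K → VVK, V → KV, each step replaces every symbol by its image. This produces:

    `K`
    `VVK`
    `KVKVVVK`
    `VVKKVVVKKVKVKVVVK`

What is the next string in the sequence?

KVKVVVKVVKKVKVKVVVKVVKKVVVKKVVVKKVKVKVVVK

Replace each of the 17 characters of VVKKVVVKKVKVKVVVK in place — KV KV VVK VVK KV KV KV VVK VVK KV VVK KV VVK KV KV KV VVK — and concatenate.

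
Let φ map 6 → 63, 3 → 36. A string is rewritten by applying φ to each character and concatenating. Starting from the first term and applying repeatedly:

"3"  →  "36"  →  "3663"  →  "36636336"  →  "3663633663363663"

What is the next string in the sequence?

Replace each of the 16 characters of 3663633663363663 in place — 36 63 63 36 63 36 36 63 63 36 36 63 36 63 63 36 — and concatenate.

36636336633636636336366336636336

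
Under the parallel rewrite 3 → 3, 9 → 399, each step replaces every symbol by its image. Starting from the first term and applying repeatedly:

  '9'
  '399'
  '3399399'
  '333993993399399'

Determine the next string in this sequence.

3333993993399399333993993399399

Replace each of the 15 characters of 333993993399399 in place — 3 3 3 399 399 3 399 399 3 3 399 399 3 399 399 — and concatenate.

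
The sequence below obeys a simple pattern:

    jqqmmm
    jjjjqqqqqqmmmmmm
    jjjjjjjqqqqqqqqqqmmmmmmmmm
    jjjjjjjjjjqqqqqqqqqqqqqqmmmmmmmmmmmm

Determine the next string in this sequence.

jjjjjjjjjjjjjqqqqqqqqqqqqqqqqqqmmmmmmmmmmmmmmm

Reading off run lengths: j runs 1, 4, 7, 10; q runs 2, 6, 10, 14; m runs 3, 6, 9, 12 — each is linear in n (n = 1, 2, …).
Setting n = 5 gives 13, 18, 15 characters in each block.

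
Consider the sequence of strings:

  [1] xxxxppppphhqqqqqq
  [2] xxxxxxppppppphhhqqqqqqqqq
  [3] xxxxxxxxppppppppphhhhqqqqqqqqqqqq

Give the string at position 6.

Each string has the form x^{2n+2} p^{2n+3} h^{n+1} q^{3n+3} (n = 1, 2, …).
For term 6, n = 6, so the run lengths are 14, 15, 7, 21.

xxxxxxxxxxxxxxppppppppppppppphhhhhhhqqqqqqqqqqqqqqqqqqqqq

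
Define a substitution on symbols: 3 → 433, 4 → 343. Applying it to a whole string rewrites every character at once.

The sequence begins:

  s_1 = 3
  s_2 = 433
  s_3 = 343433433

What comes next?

433343433343433433343433433

Expanding 343433433: 3→433, 4→343, 3→433, 4→343, 3→433, 3→433, 4→343, 3→433, 3→433. Concatenated: 433 343 433 343 433 433 343 433 433.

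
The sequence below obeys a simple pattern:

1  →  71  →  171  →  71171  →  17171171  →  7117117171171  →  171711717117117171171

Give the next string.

7117117171171171711717117117171171

From term 3 onward, concatenate the second-to-last term with the last: 1·71 = 171, 71·171 = 71171, …
Continuing: 7117117171171 · 171711717117117171171 gives term 8.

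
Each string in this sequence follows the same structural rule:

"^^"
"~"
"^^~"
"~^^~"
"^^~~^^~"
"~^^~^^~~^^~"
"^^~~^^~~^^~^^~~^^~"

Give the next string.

Each term (from the third on) is the two preceding terms concatenated in order: term 3 = ^^·~ = ^^~.
Continuing: ~^^~^^~~^^~ · ^^~~^^~~^^~^^~~^^~ gives term 8.

~^^~^^~~^^~^^~~^^~~^^~^^~~^^~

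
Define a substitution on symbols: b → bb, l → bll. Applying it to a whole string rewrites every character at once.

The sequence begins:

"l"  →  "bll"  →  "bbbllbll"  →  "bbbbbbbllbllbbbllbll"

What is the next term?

Replace each of the 20 characters of bbbbbbbllbllbbbllbll in place — bb bb bb bb bb bb bb bll bll bb bll bll bb bb bb bll bll bb bll bll — and concatenate.

bbbbbbbbbbbbbbbllbllbbbllbllbbbbbbbllbllbbbllbll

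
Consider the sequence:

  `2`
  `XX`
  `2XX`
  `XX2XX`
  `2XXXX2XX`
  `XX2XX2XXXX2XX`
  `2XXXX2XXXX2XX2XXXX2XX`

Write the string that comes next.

XX2XX2XXXX2XX2XXXX2XXXX2XX2XXXX2XX

This is a Fibonacci-style word recurrence s(k) = s(k−2)·s(k−1): e.g. 2·XX = 2XX.
So term 8 is XX2XX2XXXX2XX·2XXXX2XXXX2XX2XXXX2XX.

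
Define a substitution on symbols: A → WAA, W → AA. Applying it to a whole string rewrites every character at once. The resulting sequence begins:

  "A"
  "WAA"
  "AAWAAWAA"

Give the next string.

Rewriting each symbol of AAWAAWAA: A→WAA, A→WAA, W→AA, A→WAA, A→WAA, W→AA, A→WAA, A→WAA, which concatenates to WAA WAA AA WAA WAA AA WAA WAA.

WAAWAAAAWAAWAAAAWAAWAA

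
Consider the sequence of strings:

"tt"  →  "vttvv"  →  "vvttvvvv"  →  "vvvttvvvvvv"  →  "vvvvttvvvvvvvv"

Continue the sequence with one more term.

s(k+1) = v·s(k)·vv, so each term gains v as a prefix and vv as a suffix.
Applying this once more to vvvvttvvvvvvvv:

vvvvvttvvvvvvvvvv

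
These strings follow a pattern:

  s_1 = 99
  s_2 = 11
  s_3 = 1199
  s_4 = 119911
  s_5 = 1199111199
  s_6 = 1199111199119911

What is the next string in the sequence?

11991111991199111199111199

From term 3 onward, concatenate the last term with the second-to-last: 11·99 = 1199, 1199·11 = 119911, …
Continuing: 1199111199119911 · 1199111199 gives term 7.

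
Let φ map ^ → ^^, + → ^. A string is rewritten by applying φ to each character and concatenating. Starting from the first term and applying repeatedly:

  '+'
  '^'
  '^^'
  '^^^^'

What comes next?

^^^^^^^^

Rewriting each symbol of ^^^^: ^→^^, ^→^^, ^→^^, ^→^^, which concatenates to ^^ ^^ ^^ ^^.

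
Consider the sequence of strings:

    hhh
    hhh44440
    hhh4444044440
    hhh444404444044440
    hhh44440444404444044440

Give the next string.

Every step adds 44440 to the end: s(k+1) = s(k)·44440.
Applying this once more to hhh44440444404444044440:

hhh4444044440444404444044440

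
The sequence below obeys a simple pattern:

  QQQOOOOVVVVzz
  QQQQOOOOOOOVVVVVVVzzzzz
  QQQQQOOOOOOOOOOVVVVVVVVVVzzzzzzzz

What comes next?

The n-th term is n+2 Q's then 3n+1 O's then 3n+1 V's then 3n-1 z's (n = 1, 2, …).
At n = 4 the blocks have lengths 6, 13, 13, 11.

QQQQQQOOOOOOOOOOOOOVVVVVVVVVVVVVzzzzzzzzzzz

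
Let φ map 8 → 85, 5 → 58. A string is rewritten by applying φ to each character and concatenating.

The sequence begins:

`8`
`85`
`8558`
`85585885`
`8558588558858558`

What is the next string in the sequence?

85585885588585585885855885585885

Applying the rule to each of the 16 symbols of 8558588558858558 gives the pieces 85 58 58 85 58 85 85 58 58 85 85 58 85 58 58 85, which concatenate to the answer.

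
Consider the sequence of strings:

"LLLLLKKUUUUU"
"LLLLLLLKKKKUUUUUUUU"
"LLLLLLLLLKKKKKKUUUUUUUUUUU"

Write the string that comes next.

Term n consists of 2n+3 L's, followed by 2n K's, followed by 3n+2 U's (n = 1, 2, …).
Setting n = 4 gives 11, 8, 14 characters in each block.

LLLLLLLLLLLKKKKKKKKUUUUUUUUUUUUUU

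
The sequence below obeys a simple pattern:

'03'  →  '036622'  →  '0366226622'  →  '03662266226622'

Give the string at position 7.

Every step adds 6622 to the end: s(k+1) = s(k)·6622.
From 03662266226622, 3 further steps: 03662266226622 → 036622662266226622 → 0366226622662266226622 → (answer).

03662266226622662266226622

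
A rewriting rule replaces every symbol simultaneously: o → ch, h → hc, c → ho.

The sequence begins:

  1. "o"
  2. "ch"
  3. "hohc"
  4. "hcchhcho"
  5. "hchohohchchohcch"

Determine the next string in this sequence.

Replace each of the 16 characters of hchohohchchohcch in place — hc ho hc ch hc ch hc ho hc ho hc ch hc ho ho hc — and concatenate.

hchohcchhcchhchohchohcchhchohohc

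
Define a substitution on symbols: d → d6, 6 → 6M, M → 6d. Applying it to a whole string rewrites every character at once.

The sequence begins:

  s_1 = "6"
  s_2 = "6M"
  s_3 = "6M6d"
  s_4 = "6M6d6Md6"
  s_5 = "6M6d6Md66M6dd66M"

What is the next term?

6M6d6Md66M6dd66M6M6d6Md6d66M6M6d

Applying the rule to each of the 16 symbols of 6M6d6Md66M6dd66M gives the pieces 6M 6d 6M d6 6M 6d d6 6M 6M 6d 6M d6 d6 6M 6M 6d, which concatenate to the answer.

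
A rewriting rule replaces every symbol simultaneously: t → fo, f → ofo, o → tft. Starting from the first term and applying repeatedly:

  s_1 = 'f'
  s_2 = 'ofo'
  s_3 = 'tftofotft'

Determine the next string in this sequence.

foofofotftofotftfoofofo

Expanding tftofotft: t→fo, f→ofo, t→fo, o→tft, f→ofo, o→tft, t→fo, f→ofo, t→fo. Concatenated: fo ofo fo tft ofo tft fo ofo fo.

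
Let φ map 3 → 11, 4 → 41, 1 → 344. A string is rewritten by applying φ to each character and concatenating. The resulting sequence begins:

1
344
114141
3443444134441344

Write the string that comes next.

1141411141414134411414141344114141

Replace each of the 16 characters of 3443444134441344 in place — 11 41 41 11 41 41 41 344 11 41 41 41 344 11 41 41 — and concatenate.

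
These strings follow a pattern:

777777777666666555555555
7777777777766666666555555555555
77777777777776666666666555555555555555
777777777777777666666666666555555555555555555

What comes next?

7777777777777777766666666666666555555555555555555555

The n-th term is 2n+3 7's then 2n 6's then 3n 5's, where the shown terms are n = 3, 4, 5, 6.
At n = 7 the blocks have lengths 17, 14, 21.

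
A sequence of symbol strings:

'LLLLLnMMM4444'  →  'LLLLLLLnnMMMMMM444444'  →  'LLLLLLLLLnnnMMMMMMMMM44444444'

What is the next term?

The n-th term is 2n+3 L's then n n's then 3n M's then 2n+2 4's (n = 1, 2, …).
For the next term, n = 4, so the run lengths are 11, 4, 12, 10.

LLLLLLLLLLLnnnnMMMMMMMMMMMM4444444444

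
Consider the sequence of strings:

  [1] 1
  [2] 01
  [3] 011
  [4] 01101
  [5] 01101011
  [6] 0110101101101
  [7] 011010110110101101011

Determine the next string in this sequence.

This is a Fibonacci-style word recurrence s(k) = s(k−1)·s(k−2): e.g. 01·1 = 011.
Continuing: 011010110110101101011 · 0110101101101 gives term 8.

0110101101101011010110110101101101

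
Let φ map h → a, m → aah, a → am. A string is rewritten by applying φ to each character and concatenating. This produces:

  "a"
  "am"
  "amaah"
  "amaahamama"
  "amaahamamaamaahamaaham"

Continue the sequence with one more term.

Rewriting the 22 symbols of amaahamamaamaahamaaham one by one yields am aah am am a am aah am aah am am aah am am a am aah am am a am aah; concatenated:

amaahamamaamaahamaahamamaahamamaamaahamamaamaah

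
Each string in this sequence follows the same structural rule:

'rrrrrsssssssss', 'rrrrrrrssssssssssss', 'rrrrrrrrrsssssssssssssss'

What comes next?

Each string has the form r^{2n-1} s^{3n}, where the shown terms are n = 3, 4, 5.
Setting n = 6 gives 11, 18 characters in each block.

rrrrrrrrrrrssssssssssssssssss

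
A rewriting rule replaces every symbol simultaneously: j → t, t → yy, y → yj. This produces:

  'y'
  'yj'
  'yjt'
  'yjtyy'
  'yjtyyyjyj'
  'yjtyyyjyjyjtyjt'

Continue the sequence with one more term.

Applying the rule to each of the 15 symbols of yjtyyyjyjyjtyjt gives the pieces yj t yy yj yj yj t yj t yj t yy yj t yy, which concatenate to the answer.

yjtyyyjyjyjtyjtyjtyyyjtyy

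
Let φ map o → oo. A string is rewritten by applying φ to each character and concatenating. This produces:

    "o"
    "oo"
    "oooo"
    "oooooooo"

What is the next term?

oooooooooooooooo

Rewriting each symbol of oooooooo: o→oo, o→oo, o→oo, o→oo, o→oo, o→oo, o→oo, o→oo, which concatenates to oo oo oo oo oo oo oo oo.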